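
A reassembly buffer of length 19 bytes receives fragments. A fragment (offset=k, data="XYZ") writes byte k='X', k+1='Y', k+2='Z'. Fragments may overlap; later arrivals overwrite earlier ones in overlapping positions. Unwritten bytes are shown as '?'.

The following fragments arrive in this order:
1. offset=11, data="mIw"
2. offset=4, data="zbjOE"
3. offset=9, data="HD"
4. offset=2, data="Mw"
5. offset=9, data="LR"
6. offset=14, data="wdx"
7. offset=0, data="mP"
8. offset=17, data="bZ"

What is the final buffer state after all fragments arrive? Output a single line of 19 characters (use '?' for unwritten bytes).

Answer: mPMwzbjOELRmIwwdxbZ

Derivation:
Fragment 1: offset=11 data="mIw" -> buffer=???????????mIw?????
Fragment 2: offset=4 data="zbjOE" -> buffer=????zbjOE??mIw?????
Fragment 3: offset=9 data="HD" -> buffer=????zbjOEHDmIw?????
Fragment 4: offset=2 data="Mw" -> buffer=??MwzbjOEHDmIw?????
Fragment 5: offset=9 data="LR" -> buffer=??MwzbjOELRmIw?????
Fragment 6: offset=14 data="wdx" -> buffer=??MwzbjOELRmIwwdx??
Fragment 7: offset=0 data="mP" -> buffer=mPMwzbjOELRmIwwdx??
Fragment 8: offset=17 data="bZ" -> buffer=mPMwzbjOELRmIwwdxbZ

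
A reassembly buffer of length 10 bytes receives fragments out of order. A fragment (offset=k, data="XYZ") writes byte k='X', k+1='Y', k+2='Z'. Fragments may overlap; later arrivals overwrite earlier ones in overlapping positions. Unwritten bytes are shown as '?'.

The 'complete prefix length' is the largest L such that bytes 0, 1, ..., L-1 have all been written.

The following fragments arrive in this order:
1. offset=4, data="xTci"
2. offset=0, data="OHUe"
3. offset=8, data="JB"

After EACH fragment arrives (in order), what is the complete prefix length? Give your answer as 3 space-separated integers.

Answer: 0 8 10

Derivation:
Fragment 1: offset=4 data="xTci" -> buffer=????xTci?? -> prefix_len=0
Fragment 2: offset=0 data="OHUe" -> buffer=OHUexTci?? -> prefix_len=8
Fragment 3: offset=8 data="JB" -> buffer=OHUexTciJB -> prefix_len=10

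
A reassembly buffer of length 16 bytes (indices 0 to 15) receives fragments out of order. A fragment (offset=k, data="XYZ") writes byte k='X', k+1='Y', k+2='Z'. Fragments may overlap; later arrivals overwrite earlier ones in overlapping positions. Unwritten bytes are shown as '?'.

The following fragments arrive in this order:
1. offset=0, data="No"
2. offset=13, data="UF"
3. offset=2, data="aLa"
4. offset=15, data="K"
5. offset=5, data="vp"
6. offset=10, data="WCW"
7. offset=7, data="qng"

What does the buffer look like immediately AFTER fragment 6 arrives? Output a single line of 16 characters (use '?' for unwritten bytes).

Answer: NoaLavp???WCWUFK

Derivation:
Fragment 1: offset=0 data="No" -> buffer=No??????????????
Fragment 2: offset=13 data="UF" -> buffer=No???????????UF?
Fragment 3: offset=2 data="aLa" -> buffer=NoaLa????????UF?
Fragment 4: offset=15 data="K" -> buffer=NoaLa????????UFK
Fragment 5: offset=5 data="vp" -> buffer=NoaLavp??????UFK
Fragment 6: offset=10 data="WCW" -> buffer=NoaLavp???WCWUFK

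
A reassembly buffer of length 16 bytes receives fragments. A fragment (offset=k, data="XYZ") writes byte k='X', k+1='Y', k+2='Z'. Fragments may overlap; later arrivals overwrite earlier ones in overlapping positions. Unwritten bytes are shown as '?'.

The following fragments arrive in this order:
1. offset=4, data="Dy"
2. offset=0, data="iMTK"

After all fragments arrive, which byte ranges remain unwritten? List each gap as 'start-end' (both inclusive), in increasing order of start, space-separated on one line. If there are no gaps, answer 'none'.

Answer: 6-15

Derivation:
Fragment 1: offset=4 len=2
Fragment 2: offset=0 len=4
Gaps: 6-15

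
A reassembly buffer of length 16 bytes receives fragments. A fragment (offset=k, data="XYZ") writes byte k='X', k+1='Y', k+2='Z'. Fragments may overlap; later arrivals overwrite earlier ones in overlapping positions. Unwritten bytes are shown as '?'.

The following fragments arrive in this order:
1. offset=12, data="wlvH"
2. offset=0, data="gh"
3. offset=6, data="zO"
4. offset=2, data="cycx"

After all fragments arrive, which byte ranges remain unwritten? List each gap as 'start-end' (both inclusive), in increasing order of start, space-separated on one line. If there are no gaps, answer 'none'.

Fragment 1: offset=12 len=4
Fragment 2: offset=0 len=2
Fragment 3: offset=6 len=2
Fragment 4: offset=2 len=4
Gaps: 8-11

Answer: 8-11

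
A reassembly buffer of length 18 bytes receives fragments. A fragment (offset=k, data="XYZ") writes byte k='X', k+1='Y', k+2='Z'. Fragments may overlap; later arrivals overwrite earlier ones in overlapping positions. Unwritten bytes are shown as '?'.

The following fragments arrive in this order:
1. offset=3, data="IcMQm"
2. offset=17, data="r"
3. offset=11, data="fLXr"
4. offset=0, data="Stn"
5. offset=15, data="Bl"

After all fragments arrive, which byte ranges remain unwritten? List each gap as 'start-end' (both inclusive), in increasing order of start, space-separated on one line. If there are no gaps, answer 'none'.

Fragment 1: offset=3 len=5
Fragment 2: offset=17 len=1
Fragment 3: offset=11 len=4
Fragment 4: offset=0 len=3
Fragment 5: offset=15 len=2
Gaps: 8-10

Answer: 8-10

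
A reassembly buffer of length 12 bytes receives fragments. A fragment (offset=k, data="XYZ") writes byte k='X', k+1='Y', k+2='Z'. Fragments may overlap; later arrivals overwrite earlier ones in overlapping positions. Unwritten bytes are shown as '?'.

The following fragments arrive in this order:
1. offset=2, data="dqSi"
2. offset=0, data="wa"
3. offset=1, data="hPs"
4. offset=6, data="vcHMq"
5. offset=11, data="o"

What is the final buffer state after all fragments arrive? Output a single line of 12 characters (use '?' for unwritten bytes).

Fragment 1: offset=2 data="dqSi" -> buffer=??dqSi??????
Fragment 2: offset=0 data="wa" -> buffer=wadqSi??????
Fragment 3: offset=1 data="hPs" -> buffer=whPsSi??????
Fragment 4: offset=6 data="vcHMq" -> buffer=whPsSivcHMq?
Fragment 5: offset=11 data="o" -> buffer=whPsSivcHMqo

Answer: whPsSivcHMqo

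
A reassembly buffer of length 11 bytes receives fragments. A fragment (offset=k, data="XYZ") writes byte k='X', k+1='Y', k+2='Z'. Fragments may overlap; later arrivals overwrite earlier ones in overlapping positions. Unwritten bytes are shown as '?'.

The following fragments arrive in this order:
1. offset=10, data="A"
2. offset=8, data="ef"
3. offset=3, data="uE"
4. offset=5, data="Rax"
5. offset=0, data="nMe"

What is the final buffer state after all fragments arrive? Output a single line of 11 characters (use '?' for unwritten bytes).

Answer: nMeuERaxefA

Derivation:
Fragment 1: offset=10 data="A" -> buffer=??????????A
Fragment 2: offset=8 data="ef" -> buffer=????????efA
Fragment 3: offset=3 data="uE" -> buffer=???uE???efA
Fragment 4: offset=5 data="Rax" -> buffer=???uERaxefA
Fragment 5: offset=0 data="nMe" -> buffer=nMeuERaxefA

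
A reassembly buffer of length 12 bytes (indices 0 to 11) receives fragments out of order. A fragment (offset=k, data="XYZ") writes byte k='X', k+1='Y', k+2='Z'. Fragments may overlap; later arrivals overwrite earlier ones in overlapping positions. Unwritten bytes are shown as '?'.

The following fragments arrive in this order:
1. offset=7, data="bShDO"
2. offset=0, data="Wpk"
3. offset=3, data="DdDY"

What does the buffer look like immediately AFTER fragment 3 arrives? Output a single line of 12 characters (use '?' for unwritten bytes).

Fragment 1: offset=7 data="bShDO" -> buffer=???????bShDO
Fragment 2: offset=0 data="Wpk" -> buffer=Wpk????bShDO
Fragment 3: offset=3 data="DdDY" -> buffer=WpkDdDYbShDO

Answer: WpkDdDYbShDO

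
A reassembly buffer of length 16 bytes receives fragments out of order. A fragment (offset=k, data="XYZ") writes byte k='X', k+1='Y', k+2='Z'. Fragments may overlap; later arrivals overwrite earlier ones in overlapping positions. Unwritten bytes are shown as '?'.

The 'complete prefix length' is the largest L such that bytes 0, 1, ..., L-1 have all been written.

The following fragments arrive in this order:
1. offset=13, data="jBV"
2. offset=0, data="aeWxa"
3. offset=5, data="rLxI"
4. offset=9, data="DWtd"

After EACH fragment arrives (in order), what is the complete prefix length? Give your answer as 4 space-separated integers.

Answer: 0 5 9 16

Derivation:
Fragment 1: offset=13 data="jBV" -> buffer=?????????????jBV -> prefix_len=0
Fragment 2: offset=0 data="aeWxa" -> buffer=aeWxa????????jBV -> prefix_len=5
Fragment 3: offset=5 data="rLxI" -> buffer=aeWxarLxI????jBV -> prefix_len=9
Fragment 4: offset=9 data="DWtd" -> buffer=aeWxarLxIDWtdjBV -> prefix_len=16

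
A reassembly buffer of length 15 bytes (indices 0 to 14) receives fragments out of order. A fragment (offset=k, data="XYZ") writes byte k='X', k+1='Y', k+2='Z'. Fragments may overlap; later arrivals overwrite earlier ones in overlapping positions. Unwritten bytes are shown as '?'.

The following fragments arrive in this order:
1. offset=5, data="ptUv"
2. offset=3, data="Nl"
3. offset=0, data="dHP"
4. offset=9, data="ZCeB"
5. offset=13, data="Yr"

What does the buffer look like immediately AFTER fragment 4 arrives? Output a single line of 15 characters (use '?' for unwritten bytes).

Answer: dHPNlptUvZCeB??

Derivation:
Fragment 1: offset=5 data="ptUv" -> buffer=?????ptUv??????
Fragment 2: offset=3 data="Nl" -> buffer=???NlptUv??????
Fragment 3: offset=0 data="dHP" -> buffer=dHPNlptUv??????
Fragment 4: offset=9 data="ZCeB" -> buffer=dHPNlptUvZCeB??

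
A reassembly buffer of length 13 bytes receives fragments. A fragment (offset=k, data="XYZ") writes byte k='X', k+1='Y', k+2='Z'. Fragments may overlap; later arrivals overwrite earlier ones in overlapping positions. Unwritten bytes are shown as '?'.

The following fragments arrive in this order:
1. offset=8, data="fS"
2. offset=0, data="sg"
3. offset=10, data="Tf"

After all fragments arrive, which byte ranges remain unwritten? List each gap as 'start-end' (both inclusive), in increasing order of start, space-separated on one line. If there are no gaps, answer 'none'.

Answer: 2-7 12-12

Derivation:
Fragment 1: offset=8 len=2
Fragment 2: offset=0 len=2
Fragment 3: offset=10 len=2
Gaps: 2-7 12-12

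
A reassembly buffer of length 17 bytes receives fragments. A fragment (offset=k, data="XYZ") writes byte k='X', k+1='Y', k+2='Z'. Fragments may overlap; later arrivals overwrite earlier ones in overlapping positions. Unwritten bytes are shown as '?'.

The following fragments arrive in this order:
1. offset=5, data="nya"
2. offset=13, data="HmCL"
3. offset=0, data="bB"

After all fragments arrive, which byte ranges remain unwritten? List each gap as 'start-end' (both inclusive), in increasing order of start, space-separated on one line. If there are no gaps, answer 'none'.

Answer: 2-4 8-12

Derivation:
Fragment 1: offset=5 len=3
Fragment 2: offset=13 len=4
Fragment 3: offset=0 len=2
Gaps: 2-4 8-12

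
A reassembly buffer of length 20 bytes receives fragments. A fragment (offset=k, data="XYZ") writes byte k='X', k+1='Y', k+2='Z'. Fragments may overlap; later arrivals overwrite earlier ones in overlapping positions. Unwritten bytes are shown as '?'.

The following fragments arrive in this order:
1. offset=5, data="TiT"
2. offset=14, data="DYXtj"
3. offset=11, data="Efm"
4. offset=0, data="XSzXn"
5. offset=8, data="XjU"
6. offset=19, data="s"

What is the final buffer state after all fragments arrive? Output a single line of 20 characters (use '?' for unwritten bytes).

Answer: XSzXnTiTXjUEfmDYXtjs

Derivation:
Fragment 1: offset=5 data="TiT" -> buffer=?????TiT????????????
Fragment 2: offset=14 data="DYXtj" -> buffer=?????TiT??????DYXtj?
Fragment 3: offset=11 data="Efm" -> buffer=?????TiT???EfmDYXtj?
Fragment 4: offset=0 data="XSzXn" -> buffer=XSzXnTiT???EfmDYXtj?
Fragment 5: offset=8 data="XjU" -> buffer=XSzXnTiTXjUEfmDYXtj?
Fragment 6: offset=19 data="s" -> buffer=XSzXnTiTXjUEfmDYXtjs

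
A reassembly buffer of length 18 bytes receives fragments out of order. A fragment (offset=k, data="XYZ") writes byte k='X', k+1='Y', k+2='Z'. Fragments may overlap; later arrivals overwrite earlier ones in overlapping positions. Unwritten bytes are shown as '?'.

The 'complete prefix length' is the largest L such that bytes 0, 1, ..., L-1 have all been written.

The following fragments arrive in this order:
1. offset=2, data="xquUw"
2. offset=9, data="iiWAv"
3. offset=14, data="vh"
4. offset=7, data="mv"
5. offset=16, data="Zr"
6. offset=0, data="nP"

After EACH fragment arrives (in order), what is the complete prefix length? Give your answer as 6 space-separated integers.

Answer: 0 0 0 0 0 18

Derivation:
Fragment 1: offset=2 data="xquUw" -> buffer=??xquUw??????????? -> prefix_len=0
Fragment 2: offset=9 data="iiWAv" -> buffer=??xquUw??iiWAv???? -> prefix_len=0
Fragment 3: offset=14 data="vh" -> buffer=??xquUw??iiWAvvh?? -> prefix_len=0
Fragment 4: offset=7 data="mv" -> buffer=??xquUwmviiWAvvh?? -> prefix_len=0
Fragment 5: offset=16 data="Zr" -> buffer=??xquUwmviiWAvvhZr -> prefix_len=0
Fragment 6: offset=0 data="nP" -> buffer=nPxquUwmviiWAvvhZr -> prefix_len=18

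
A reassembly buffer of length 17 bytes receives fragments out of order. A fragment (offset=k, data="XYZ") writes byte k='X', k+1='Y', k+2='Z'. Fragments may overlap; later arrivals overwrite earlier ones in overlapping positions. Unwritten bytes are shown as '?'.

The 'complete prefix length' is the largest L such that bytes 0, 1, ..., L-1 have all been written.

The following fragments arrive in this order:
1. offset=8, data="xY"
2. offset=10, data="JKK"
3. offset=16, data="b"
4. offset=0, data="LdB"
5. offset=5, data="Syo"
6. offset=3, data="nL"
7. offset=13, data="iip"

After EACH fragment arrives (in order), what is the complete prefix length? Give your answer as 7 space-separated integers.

Answer: 0 0 0 3 3 13 17

Derivation:
Fragment 1: offset=8 data="xY" -> buffer=????????xY??????? -> prefix_len=0
Fragment 2: offset=10 data="JKK" -> buffer=????????xYJKK???? -> prefix_len=0
Fragment 3: offset=16 data="b" -> buffer=????????xYJKK???b -> prefix_len=0
Fragment 4: offset=0 data="LdB" -> buffer=LdB?????xYJKK???b -> prefix_len=3
Fragment 5: offset=5 data="Syo" -> buffer=LdB??SyoxYJKK???b -> prefix_len=3
Fragment 6: offset=3 data="nL" -> buffer=LdBnLSyoxYJKK???b -> prefix_len=13
Fragment 7: offset=13 data="iip" -> buffer=LdBnLSyoxYJKKiipb -> prefix_len=17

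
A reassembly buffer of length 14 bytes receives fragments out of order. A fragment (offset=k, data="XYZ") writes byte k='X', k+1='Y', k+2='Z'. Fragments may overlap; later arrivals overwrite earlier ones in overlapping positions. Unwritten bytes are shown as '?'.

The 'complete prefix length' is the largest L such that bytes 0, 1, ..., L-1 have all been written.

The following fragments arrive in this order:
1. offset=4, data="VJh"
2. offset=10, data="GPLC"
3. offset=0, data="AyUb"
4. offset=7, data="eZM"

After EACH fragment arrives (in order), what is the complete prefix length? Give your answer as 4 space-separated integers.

Answer: 0 0 7 14

Derivation:
Fragment 1: offset=4 data="VJh" -> buffer=????VJh??????? -> prefix_len=0
Fragment 2: offset=10 data="GPLC" -> buffer=????VJh???GPLC -> prefix_len=0
Fragment 3: offset=0 data="AyUb" -> buffer=AyUbVJh???GPLC -> prefix_len=7
Fragment 4: offset=7 data="eZM" -> buffer=AyUbVJheZMGPLC -> prefix_len=14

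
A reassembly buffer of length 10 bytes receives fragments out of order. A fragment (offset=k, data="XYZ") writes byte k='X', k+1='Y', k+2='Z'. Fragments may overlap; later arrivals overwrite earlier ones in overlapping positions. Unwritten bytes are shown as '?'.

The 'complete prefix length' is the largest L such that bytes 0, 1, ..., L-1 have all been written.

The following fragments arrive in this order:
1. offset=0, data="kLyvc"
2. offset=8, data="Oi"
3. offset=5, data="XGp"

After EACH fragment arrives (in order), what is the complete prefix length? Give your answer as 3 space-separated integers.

Answer: 5 5 10

Derivation:
Fragment 1: offset=0 data="kLyvc" -> buffer=kLyvc????? -> prefix_len=5
Fragment 2: offset=8 data="Oi" -> buffer=kLyvc???Oi -> prefix_len=5
Fragment 3: offset=5 data="XGp" -> buffer=kLyvcXGpOi -> prefix_len=10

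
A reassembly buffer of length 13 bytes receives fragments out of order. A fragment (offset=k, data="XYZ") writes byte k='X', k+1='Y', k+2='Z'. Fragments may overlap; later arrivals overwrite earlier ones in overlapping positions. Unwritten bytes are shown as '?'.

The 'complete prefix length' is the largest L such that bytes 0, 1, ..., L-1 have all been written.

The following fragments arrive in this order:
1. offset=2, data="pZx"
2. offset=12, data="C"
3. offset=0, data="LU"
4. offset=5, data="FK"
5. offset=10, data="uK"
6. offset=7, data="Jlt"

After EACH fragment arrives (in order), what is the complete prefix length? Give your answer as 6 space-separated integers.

Answer: 0 0 5 7 7 13

Derivation:
Fragment 1: offset=2 data="pZx" -> buffer=??pZx???????? -> prefix_len=0
Fragment 2: offset=12 data="C" -> buffer=??pZx???????C -> prefix_len=0
Fragment 3: offset=0 data="LU" -> buffer=LUpZx???????C -> prefix_len=5
Fragment 4: offset=5 data="FK" -> buffer=LUpZxFK?????C -> prefix_len=7
Fragment 5: offset=10 data="uK" -> buffer=LUpZxFK???uKC -> prefix_len=7
Fragment 6: offset=7 data="Jlt" -> buffer=LUpZxFKJltuKC -> prefix_len=13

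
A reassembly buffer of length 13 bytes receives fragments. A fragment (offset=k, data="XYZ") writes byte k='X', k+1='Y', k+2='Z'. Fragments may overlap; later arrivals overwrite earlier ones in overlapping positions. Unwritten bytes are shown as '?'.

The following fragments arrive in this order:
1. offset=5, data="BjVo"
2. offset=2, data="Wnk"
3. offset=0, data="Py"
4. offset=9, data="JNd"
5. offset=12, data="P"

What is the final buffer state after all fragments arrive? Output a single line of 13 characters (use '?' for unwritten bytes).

Fragment 1: offset=5 data="BjVo" -> buffer=?????BjVo????
Fragment 2: offset=2 data="Wnk" -> buffer=??WnkBjVo????
Fragment 3: offset=0 data="Py" -> buffer=PyWnkBjVo????
Fragment 4: offset=9 data="JNd" -> buffer=PyWnkBjVoJNd?
Fragment 5: offset=12 data="P" -> buffer=PyWnkBjVoJNdP

Answer: PyWnkBjVoJNdP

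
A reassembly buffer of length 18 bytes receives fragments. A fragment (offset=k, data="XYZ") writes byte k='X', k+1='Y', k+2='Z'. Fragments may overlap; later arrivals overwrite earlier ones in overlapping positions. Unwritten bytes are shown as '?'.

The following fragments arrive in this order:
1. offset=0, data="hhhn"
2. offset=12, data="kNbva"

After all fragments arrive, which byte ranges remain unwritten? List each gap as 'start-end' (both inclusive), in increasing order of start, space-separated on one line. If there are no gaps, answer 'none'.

Fragment 1: offset=0 len=4
Fragment 2: offset=12 len=5
Gaps: 4-11 17-17

Answer: 4-11 17-17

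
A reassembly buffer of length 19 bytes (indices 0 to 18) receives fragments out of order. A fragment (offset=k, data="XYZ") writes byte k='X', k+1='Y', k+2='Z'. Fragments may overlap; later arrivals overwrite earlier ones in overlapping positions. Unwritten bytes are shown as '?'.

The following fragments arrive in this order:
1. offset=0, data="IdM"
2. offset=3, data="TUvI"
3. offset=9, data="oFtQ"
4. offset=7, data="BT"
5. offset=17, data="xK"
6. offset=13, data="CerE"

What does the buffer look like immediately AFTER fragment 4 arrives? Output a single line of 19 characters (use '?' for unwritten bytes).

Answer: IdMTUvIBToFtQ??????

Derivation:
Fragment 1: offset=0 data="IdM" -> buffer=IdM????????????????
Fragment 2: offset=3 data="TUvI" -> buffer=IdMTUvI????????????
Fragment 3: offset=9 data="oFtQ" -> buffer=IdMTUvI??oFtQ??????
Fragment 4: offset=7 data="BT" -> buffer=IdMTUvIBToFtQ??????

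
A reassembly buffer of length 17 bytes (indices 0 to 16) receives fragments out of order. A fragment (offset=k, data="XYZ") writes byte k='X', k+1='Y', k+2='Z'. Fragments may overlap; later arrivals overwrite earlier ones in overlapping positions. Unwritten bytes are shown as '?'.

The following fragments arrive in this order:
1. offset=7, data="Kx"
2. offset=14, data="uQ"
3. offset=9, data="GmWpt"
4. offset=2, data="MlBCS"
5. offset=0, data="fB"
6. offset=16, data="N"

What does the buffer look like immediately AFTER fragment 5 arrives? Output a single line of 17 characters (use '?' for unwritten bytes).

Fragment 1: offset=7 data="Kx" -> buffer=???????Kx????????
Fragment 2: offset=14 data="uQ" -> buffer=???????Kx?????uQ?
Fragment 3: offset=9 data="GmWpt" -> buffer=???????KxGmWptuQ?
Fragment 4: offset=2 data="MlBCS" -> buffer=??MlBCSKxGmWptuQ?
Fragment 5: offset=0 data="fB" -> buffer=fBMlBCSKxGmWptuQ?

Answer: fBMlBCSKxGmWptuQ?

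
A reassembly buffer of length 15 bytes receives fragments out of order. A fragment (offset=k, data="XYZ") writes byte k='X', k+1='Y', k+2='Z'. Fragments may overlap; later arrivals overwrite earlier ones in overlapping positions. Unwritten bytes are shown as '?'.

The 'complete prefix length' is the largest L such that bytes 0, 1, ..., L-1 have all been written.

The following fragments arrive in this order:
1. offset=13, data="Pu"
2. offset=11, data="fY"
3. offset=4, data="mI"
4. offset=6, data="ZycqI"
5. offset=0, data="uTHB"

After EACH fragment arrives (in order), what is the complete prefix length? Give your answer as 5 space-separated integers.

Answer: 0 0 0 0 15

Derivation:
Fragment 1: offset=13 data="Pu" -> buffer=?????????????Pu -> prefix_len=0
Fragment 2: offset=11 data="fY" -> buffer=???????????fYPu -> prefix_len=0
Fragment 3: offset=4 data="mI" -> buffer=????mI?????fYPu -> prefix_len=0
Fragment 4: offset=6 data="ZycqI" -> buffer=????mIZycqIfYPu -> prefix_len=0
Fragment 5: offset=0 data="uTHB" -> buffer=uTHBmIZycqIfYPu -> prefix_len=15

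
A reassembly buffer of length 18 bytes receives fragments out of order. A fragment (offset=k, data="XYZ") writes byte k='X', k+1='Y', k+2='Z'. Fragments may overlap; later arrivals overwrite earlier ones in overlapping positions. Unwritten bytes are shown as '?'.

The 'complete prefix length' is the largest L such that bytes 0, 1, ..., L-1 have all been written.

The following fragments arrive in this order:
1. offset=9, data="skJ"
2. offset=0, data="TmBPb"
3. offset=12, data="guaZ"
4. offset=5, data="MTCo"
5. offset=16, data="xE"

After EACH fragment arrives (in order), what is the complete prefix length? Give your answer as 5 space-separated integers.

Answer: 0 5 5 16 18

Derivation:
Fragment 1: offset=9 data="skJ" -> buffer=?????????skJ?????? -> prefix_len=0
Fragment 2: offset=0 data="TmBPb" -> buffer=TmBPb????skJ?????? -> prefix_len=5
Fragment 3: offset=12 data="guaZ" -> buffer=TmBPb????skJguaZ?? -> prefix_len=5
Fragment 4: offset=5 data="MTCo" -> buffer=TmBPbMTCoskJguaZ?? -> prefix_len=16
Fragment 5: offset=16 data="xE" -> buffer=TmBPbMTCoskJguaZxE -> prefix_len=18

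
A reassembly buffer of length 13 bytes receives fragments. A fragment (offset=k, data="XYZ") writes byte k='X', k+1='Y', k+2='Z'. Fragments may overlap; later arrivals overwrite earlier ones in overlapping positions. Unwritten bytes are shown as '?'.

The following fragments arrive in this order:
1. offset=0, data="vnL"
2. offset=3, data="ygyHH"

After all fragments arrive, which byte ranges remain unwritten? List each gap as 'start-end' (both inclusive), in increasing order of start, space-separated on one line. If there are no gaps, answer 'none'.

Fragment 1: offset=0 len=3
Fragment 2: offset=3 len=5
Gaps: 8-12

Answer: 8-12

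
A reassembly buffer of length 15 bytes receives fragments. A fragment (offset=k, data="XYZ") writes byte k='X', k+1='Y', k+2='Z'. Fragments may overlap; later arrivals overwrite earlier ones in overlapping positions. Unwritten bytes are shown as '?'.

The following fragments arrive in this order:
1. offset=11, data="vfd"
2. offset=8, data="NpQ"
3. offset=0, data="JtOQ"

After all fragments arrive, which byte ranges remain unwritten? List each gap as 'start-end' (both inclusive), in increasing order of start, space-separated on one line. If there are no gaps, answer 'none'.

Answer: 4-7 14-14

Derivation:
Fragment 1: offset=11 len=3
Fragment 2: offset=8 len=3
Fragment 3: offset=0 len=4
Gaps: 4-7 14-14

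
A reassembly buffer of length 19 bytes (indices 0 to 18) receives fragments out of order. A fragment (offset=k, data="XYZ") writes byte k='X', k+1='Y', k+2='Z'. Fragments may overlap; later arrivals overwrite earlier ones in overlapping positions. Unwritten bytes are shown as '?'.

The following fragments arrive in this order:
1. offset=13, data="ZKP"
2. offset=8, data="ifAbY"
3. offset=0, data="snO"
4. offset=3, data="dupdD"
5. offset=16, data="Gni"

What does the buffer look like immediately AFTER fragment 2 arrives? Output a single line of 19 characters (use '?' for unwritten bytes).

Answer: ????????ifAbYZKP???

Derivation:
Fragment 1: offset=13 data="ZKP" -> buffer=?????????????ZKP???
Fragment 2: offset=8 data="ifAbY" -> buffer=????????ifAbYZKP???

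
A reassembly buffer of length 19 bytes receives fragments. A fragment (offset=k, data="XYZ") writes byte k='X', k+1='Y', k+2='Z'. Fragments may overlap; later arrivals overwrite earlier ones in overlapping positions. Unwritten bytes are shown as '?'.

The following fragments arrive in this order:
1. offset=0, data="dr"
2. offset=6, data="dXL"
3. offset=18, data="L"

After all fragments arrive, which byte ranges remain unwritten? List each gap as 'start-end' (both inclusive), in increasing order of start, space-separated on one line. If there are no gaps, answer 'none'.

Fragment 1: offset=0 len=2
Fragment 2: offset=6 len=3
Fragment 3: offset=18 len=1
Gaps: 2-5 9-17

Answer: 2-5 9-17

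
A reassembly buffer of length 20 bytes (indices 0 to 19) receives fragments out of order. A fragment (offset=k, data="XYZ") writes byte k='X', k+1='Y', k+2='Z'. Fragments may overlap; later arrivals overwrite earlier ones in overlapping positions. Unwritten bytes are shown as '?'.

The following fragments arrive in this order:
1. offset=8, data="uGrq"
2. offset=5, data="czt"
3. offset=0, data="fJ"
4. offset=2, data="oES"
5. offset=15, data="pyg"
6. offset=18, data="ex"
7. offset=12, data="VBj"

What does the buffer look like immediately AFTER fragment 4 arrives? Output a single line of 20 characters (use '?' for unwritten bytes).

Answer: fJoEScztuGrq????????

Derivation:
Fragment 1: offset=8 data="uGrq" -> buffer=????????uGrq????????
Fragment 2: offset=5 data="czt" -> buffer=?????cztuGrq????????
Fragment 3: offset=0 data="fJ" -> buffer=fJ???cztuGrq????????
Fragment 4: offset=2 data="oES" -> buffer=fJoEScztuGrq????????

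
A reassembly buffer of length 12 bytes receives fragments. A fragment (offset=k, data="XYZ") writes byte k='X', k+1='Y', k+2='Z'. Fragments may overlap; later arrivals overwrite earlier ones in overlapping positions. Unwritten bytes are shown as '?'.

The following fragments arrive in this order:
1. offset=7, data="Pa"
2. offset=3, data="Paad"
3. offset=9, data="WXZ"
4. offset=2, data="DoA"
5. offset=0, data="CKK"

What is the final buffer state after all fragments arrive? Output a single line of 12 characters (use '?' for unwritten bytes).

Fragment 1: offset=7 data="Pa" -> buffer=???????Pa???
Fragment 2: offset=3 data="Paad" -> buffer=???PaadPa???
Fragment 3: offset=9 data="WXZ" -> buffer=???PaadPaWXZ
Fragment 4: offset=2 data="DoA" -> buffer=??DoAadPaWXZ
Fragment 5: offset=0 data="CKK" -> buffer=CKKoAadPaWXZ

Answer: CKKoAadPaWXZ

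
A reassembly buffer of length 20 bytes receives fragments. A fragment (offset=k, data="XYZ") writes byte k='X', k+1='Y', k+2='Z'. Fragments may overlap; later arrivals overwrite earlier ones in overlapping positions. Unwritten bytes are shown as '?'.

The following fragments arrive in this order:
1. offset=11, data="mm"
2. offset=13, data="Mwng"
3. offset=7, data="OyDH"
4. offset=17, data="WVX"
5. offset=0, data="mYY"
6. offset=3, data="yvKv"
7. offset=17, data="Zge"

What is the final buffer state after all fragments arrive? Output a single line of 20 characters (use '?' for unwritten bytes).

Answer: mYYyvKvOyDHmmMwngZge

Derivation:
Fragment 1: offset=11 data="mm" -> buffer=???????????mm???????
Fragment 2: offset=13 data="Mwng" -> buffer=???????????mmMwng???
Fragment 3: offset=7 data="OyDH" -> buffer=???????OyDHmmMwng???
Fragment 4: offset=17 data="WVX" -> buffer=???????OyDHmmMwngWVX
Fragment 5: offset=0 data="mYY" -> buffer=mYY????OyDHmmMwngWVX
Fragment 6: offset=3 data="yvKv" -> buffer=mYYyvKvOyDHmmMwngWVX
Fragment 7: offset=17 data="Zge" -> buffer=mYYyvKvOyDHmmMwngZge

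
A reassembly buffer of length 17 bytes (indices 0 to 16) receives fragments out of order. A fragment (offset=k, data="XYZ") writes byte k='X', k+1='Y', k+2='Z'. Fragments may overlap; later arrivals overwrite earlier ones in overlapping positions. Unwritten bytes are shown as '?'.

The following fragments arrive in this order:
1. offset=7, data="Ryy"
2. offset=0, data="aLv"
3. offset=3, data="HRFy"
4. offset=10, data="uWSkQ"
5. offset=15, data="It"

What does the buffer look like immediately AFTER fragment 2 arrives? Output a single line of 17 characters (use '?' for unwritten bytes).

Fragment 1: offset=7 data="Ryy" -> buffer=???????Ryy???????
Fragment 2: offset=0 data="aLv" -> buffer=aLv????Ryy???????

Answer: aLv????Ryy???????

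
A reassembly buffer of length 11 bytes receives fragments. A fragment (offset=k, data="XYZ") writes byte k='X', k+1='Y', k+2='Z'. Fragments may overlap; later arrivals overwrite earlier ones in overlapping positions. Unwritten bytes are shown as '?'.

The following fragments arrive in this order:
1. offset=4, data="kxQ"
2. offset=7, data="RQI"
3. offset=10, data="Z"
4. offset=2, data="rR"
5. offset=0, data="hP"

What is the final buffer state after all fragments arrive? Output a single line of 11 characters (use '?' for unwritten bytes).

Answer: hPrRkxQRQIZ

Derivation:
Fragment 1: offset=4 data="kxQ" -> buffer=????kxQ????
Fragment 2: offset=7 data="RQI" -> buffer=????kxQRQI?
Fragment 3: offset=10 data="Z" -> buffer=????kxQRQIZ
Fragment 4: offset=2 data="rR" -> buffer=??rRkxQRQIZ
Fragment 5: offset=0 data="hP" -> buffer=hPrRkxQRQIZ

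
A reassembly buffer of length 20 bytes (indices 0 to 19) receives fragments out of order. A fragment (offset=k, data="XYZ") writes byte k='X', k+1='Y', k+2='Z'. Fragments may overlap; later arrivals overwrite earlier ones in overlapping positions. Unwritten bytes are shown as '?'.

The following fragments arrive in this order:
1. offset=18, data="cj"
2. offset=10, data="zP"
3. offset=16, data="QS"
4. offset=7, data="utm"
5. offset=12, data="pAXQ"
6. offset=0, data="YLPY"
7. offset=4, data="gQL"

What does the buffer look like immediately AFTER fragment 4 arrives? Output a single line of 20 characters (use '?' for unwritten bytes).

Fragment 1: offset=18 data="cj" -> buffer=??????????????????cj
Fragment 2: offset=10 data="zP" -> buffer=??????????zP??????cj
Fragment 3: offset=16 data="QS" -> buffer=??????????zP????QScj
Fragment 4: offset=7 data="utm" -> buffer=???????utmzP????QScj

Answer: ???????utmzP????QScj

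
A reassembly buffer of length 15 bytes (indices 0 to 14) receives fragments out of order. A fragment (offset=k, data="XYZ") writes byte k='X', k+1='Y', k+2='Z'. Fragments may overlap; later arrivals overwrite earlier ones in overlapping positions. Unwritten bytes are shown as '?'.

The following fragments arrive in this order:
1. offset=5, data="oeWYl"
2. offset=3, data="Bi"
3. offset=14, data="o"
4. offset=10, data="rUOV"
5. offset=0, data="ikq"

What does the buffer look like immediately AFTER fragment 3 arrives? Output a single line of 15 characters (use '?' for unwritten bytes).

Fragment 1: offset=5 data="oeWYl" -> buffer=?????oeWYl?????
Fragment 2: offset=3 data="Bi" -> buffer=???BioeWYl?????
Fragment 3: offset=14 data="o" -> buffer=???BioeWYl????o

Answer: ???BioeWYl????o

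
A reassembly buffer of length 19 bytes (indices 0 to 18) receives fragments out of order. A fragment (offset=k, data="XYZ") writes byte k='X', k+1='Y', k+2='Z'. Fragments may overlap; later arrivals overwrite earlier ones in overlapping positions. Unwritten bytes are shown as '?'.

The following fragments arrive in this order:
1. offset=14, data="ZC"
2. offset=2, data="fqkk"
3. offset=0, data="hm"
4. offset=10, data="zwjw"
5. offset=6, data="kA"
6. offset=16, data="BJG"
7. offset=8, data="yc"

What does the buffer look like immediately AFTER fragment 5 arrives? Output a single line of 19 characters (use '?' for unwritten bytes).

Answer: hmfqkkkA??zwjwZC???

Derivation:
Fragment 1: offset=14 data="ZC" -> buffer=??????????????ZC???
Fragment 2: offset=2 data="fqkk" -> buffer=??fqkk????????ZC???
Fragment 3: offset=0 data="hm" -> buffer=hmfqkk????????ZC???
Fragment 4: offset=10 data="zwjw" -> buffer=hmfqkk????zwjwZC???
Fragment 5: offset=6 data="kA" -> buffer=hmfqkkkA??zwjwZC???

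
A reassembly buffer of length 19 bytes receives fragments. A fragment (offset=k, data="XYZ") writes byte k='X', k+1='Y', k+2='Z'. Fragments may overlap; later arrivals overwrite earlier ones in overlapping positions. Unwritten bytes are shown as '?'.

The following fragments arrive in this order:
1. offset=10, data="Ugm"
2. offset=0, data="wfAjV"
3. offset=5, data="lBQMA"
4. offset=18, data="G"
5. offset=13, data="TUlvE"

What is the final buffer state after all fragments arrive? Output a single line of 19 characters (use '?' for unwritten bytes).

Answer: wfAjVlBQMAUgmTUlvEG

Derivation:
Fragment 1: offset=10 data="Ugm" -> buffer=??????????Ugm??????
Fragment 2: offset=0 data="wfAjV" -> buffer=wfAjV?????Ugm??????
Fragment 3: offset=5 data="lBQMA" -> buffer=wfAjVlBQMAUgm??????
Fragment 4: offset=18 data="G" -> buffer=wfAjVlBQMAUgm?????G
Fragment 5: offset=13 data="TUlvE" -> buffer=wfAjVlBQMAUgmTUlvEG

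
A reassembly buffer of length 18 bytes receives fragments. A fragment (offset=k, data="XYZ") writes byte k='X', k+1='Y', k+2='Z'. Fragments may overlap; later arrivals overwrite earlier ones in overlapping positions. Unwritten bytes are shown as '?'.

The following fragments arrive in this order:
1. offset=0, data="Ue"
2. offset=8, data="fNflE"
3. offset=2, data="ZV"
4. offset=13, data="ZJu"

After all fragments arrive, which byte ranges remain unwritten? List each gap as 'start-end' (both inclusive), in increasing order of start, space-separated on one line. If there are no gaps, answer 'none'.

Answer: 4-7 16-17

Derivation:
Fragment 1: offset=0 len=2
Fragment 2: offset=8 len=5
Fragment 3: offset=2 len=2
Fragment 4: offset=13 len=3
Gaps: 4-7 16-17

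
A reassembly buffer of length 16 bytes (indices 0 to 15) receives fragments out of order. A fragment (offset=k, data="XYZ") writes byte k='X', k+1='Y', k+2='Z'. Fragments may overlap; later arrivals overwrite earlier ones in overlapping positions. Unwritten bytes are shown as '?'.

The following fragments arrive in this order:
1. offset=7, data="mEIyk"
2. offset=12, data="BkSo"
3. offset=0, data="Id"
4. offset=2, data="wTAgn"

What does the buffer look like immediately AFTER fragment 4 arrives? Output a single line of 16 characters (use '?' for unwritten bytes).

Fragment 1: offset=7 data="mEIyk" -> buffer=???????mEIyk????
Fragment 2: offset=12 data="BkSo" -> buffer=???????mEIykBkSo
Fragment 3: offset=0 data="Id" -> buffer=Id?????mEIykBkSo
Fragment 4: offset=2 data="wTAgn" -> buffer=IdwTAgnmEIykBkSo

Answer: IdwTAgnmEIykBkSo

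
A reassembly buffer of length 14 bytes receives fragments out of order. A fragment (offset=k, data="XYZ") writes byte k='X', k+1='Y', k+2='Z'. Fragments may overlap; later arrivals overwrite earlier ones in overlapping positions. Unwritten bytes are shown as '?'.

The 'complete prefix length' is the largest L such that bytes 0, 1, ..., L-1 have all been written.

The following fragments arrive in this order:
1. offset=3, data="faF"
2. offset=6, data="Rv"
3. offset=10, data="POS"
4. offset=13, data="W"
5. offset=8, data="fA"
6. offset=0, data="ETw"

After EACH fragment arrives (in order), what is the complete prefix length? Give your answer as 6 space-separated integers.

Answer: 0 0 0 0 0 14

Derivation:
Fragment 1: offset=3 data="faF" -> buffer=???faF???????? -> prefix_len=0
Fragment 2: offset=6 data="Rv" -> buffer=???faFRv?????? -> prefix_len=0
Fragment 3: offset=10 data="POS" -> buffer=???faFRv??POS? -> prefix_len=0
Fragment 4: offset=13 data="W" -> buffer=???faFRv??POSW -> prefix_len=0
Fragment 5: offset=8 data="fA" -> buffer=???faFRvfAPOSW -> prefix_len=0
Fragment 6: offset=0 data="ETw" -> buffer=ETwfaFRvfAPOSW -> prefix_len=14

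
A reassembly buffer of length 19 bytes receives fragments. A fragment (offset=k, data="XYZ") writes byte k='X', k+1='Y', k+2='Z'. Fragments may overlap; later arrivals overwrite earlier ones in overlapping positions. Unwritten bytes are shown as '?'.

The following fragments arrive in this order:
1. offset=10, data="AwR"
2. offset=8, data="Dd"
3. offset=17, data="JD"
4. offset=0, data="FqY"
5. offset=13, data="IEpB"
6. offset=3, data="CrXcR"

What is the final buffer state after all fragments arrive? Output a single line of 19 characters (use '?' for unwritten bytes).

Fragment 1: offset=10 data="AwR" -> buffer=??????????AwR??????
Fragment 2: offset=8 data="Dd" -> buffer=????????DdAwR??????
Fragment 3: offset=17 data="JD" -> buffer=????????DdAwR????JD
Fragment 4: offset=0 data="FqY" -> buffer=FqY?????DdAwR????JD
Fragment 5: offset=13 data="IEpB" -> buffer=FqY?????DdAwRIEpBJD
Fragment 6: offset=3 data="CrXcR" -> buffer=FqYCrXcRDdAwRIEpBJD

Answer: FqYCrXcRDdAwRIEpBJD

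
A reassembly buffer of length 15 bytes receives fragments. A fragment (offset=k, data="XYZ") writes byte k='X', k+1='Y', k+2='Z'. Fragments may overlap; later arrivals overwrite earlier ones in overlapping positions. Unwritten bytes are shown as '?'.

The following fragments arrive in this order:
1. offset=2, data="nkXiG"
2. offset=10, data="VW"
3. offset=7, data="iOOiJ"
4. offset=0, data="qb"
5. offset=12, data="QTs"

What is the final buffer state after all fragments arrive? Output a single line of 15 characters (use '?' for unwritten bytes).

Answer: qbnkXiGiOOiJQTs

Derivation:
Fragment 1: offset=2 data="nkXiG" -> buffer=??nkXiG????????
Fragment 2: offset=10 data="VW" -> buffer=??nkXiG???VW???
Fragment 3: offset=7 data="iOOiJ" -> buffer=??nkXiGiOOiJ???
Fragment 4: offset=0 data="qb" -> buffer=qbnkXiGiOOiJ???
Fragment 5: offset=12 data="QTs" -> buffer=qbnkXiGiOOiJQTs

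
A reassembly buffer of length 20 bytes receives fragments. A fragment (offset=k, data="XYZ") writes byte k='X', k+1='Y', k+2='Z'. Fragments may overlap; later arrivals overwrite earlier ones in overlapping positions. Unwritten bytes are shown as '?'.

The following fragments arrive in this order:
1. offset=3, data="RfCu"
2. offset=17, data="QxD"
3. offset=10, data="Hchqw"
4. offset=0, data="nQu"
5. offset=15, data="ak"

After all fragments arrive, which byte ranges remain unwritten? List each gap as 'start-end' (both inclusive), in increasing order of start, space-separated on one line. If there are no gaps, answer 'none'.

Fragment 1: offset=3 len=4
Fragment 2: offset=17 len=3
Fragment 3: offset=10 len=5
Fragment 4: offset=0 len=3
Fragment 5: offset=15 len=2
Gaps: 7-9

Answer: 7-9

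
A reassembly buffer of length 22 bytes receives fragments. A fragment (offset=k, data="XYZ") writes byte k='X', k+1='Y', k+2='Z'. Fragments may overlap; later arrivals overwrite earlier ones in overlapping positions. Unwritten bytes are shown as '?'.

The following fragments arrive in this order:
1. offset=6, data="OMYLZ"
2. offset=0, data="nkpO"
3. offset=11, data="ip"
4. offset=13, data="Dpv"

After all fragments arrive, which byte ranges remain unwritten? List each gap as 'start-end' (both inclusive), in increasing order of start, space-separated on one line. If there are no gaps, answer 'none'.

Fragment 1: offset=6 len=5
Fragment 2: offset=0 len=4
Fragment 3: offset=11 len=2
Fragment 4: offset=13 len=3
Gaps: 4-5 16-21

Answer: 4-5 16-21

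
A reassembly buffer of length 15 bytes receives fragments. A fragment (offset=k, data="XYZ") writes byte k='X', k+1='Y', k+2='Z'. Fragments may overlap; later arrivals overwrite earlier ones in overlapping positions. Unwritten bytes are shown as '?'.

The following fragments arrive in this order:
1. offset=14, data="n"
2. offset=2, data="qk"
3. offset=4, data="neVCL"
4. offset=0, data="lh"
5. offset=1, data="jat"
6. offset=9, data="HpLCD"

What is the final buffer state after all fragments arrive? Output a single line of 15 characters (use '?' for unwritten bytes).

Fragment 1: offset=14 data="n" -> buffer=??????????????n
Fragment 2: offset=2 data="qk" -> buffer=??qk??????????n
Fragment 3: offset=4 data="neVCL" -> buffer=??qkneVCL?????n
Fragment 4: offset=0 data="lh" -> buffer=lhqkneVCL?????n
Fragment 5: offset=1 data="jat" -> buffer=ljatneVCL?????n
Fragment 6: offset=9 data="HpLCD" -> buffer=ljatneVCLHpLCDn

Answer: ljatneVCLHpLCDn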